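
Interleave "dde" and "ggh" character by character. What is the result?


Interleaving "dde" and "ggh":
  Position 0: 'd' from first, 'g' from second => "dg"
  Position 1: 'd' from first, 'g' from second => "dg"
  Position 2: 'e' from first, 'h' from second => "eh"
Result: dgdgeh

dgdgeh


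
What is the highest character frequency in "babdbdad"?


Input: babdbdad
Character counts:
  'a': 2
  'b': 3
  'd': 3
Maximum frequency: 3

3


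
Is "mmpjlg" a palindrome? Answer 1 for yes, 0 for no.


Input: mmpjlg
Reversed: gljpmm
  Compare pos 0 ('m') with pos 5 ('g'): MISMATCH
  Compare pos 1 ('m') with pos 4 ('l'): MISMATCH
  Compare pos 2 ('p') with pos 3 ('j'): MISMATCH
Result: not a palindrome

0


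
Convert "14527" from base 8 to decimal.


Input: "14527" in base 8
Positional expansion:
  Digit '1' (value 1) x 8^4 = 4096
  Digit '4' (value 4) x 8^3 = 2048
  Digit '5' (value 5) x 8^2 = 320
  Digit '2' (value 2) x 8^1 = 16
  Digit '7' (value 7) x 8^0 = 7
Sum = 6487

6487


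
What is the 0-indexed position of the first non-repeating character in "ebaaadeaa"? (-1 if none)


Input: ebaaadeaa
Character frequencies:
  'a': 5
  'b': 1
  'd': 1
  'e': 2
Scanning left to right for freq == 1:
  Position 0 ('e'): freq=2, skip
  Position 1 ('b'): unique! => answer = 1

1


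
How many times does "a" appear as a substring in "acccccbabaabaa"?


Searching for "a" in "acccccbabaabaa"
Scanning each position:
  Position 0: "a" => MATCH
  Position 1: "c" => no
  Position 2: "c" => no
  Position 3: "c" => no
  Position 4: "c" => no
  Position 5: "c" => no
  Position 6: "b" => no
  Position 7: "a" => MATCH
  Position 8: "b" => no
  Position 9: "a" => MATCH
  Position 10: "a" => MATCH
  Position 11: "b" => no
  Position 12: "a" => MATCH
  Position 13: "a" => MATCH
Total occurrences: 6

6


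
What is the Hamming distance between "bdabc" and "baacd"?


Comparing "bdabc" and "baacd" position by position:
  Position 0: 'b' vs 'b' => same
  Position 1: 'd' vs 'a' => differ
  Position 2: 'a' vs 'a' => same
  Position 3: 'b' vs 'c' => differ
  Position 4: 'c' vs 'd' => differ
Total differences (Hamming distance): 3

3


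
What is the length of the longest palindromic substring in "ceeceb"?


Input: "ceeceb"
Checking substrings for palindromes:
  [0:4] "ceec" (len 4) => palindrome
  [2:5] "ece" (len 3) => palindrome
  [1:3] "ee" (len 2) => palindrome
Longest palindromic substring: "ceec" with length 4

4


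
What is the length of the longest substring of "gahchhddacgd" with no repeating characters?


Input: "gahchhddacgd"
Sliding window (track last position of each char):
  Position 0 ('g'): window [0,0] length 1 -- new best
  Position 1 ('a'): window [0,1] length 2 -- new best
  Position 2 ('h'): window [0,2] length 3 -- new best
  Position 3 ('c'): window [0,3] length 4 -- new best
  Position 4 ('h'): repeat (last at 2), move window start to 3
  Position 4 ('h'): window [3,4] length 2
  Position 5 ('h'): repeat (last at 4), move window start to 5
  Position 5 ('h'): window [5,5] length 1
  Position 6 ('d'): window [5,6] length 2
  Position 7 ('d'): repeat (last at 6), move window start to 7
  Position 7 ('d'): window [7,7] length 1
  Position 8 ('a'): window [7,8] length 2
  Position 9 ('c'): window [7,9] length 3
  Position 10 ('g'): window [7,10] length 4
  Position 11 ('d'): repeat (last at 7), move window start to 8
  Position 11 ('d'): window [8,11] length 4
Longest substring with no repeats: "gahc" with length 4

4


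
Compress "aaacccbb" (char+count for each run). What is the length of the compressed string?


Input: aaacccbb
Runs:
  'a' x 3 => "a3"
  'c' x 3 => "c3"
  'b' x 2 => "b2"
Compressed: "a3c3b2"
Compressed length: 6

6


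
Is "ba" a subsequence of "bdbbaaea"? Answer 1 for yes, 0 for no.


Check if "ba" is a subsequence of "bdbbaaea"
Greedy scan:
  Position 0 ('b'): matches sub[0] = 'b'
  Position 1 ('d'): no match needed
  Position 2 ('b'): no match needed
  Position 3 ('b'): no match needed
  Position 4 ('a'): matches sub[1] = 'a'
  Position 5 ('a'): no match needed
  Position 6 ('e'): no match needed
  Position 7 ('a'): no match needed
All 2 characters matched => is a subsequence

1


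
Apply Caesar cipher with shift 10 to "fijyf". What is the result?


Caesar cipher: shift "fijyf" by 10
  'f' (pos 5) + 10 = pos 15 = 'p'
  'i' (pos 8) + 10 = pos 18 = 's'
  'j' (pos 9) + 10 = pos 19 = 't'
  'y' (pos 24) + 10 = pos 8 = 'i'
  'f' (pos 5) + 10 = pos 15 = 'p'
Result: pstip

pstip


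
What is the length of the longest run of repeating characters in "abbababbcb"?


Input: "abbababbcb"
Scanning for longest run:
  Position 1 ('b'): new char, reset run to 1
  Position 2 ('b'): continues run of 'b', length=2
  Position 3 ('a'): new char, reset run to 1
  Position 4 ('b'): new char, reset run to 1
  Position 5 ('a'): new char, reset run to 1
  Position 6 ('b'): new char, reset run to 1
  Position 7 ('b'): continues run of 'b', length=2
  Position 8 ('c'): new char, reset run to 1
  Position 9 ('b'): new char, reset run to 1
Longest run: 'b' with length 2

2


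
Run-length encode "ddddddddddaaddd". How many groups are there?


Input: ddddddddddaaddd
Scanning for consecutive runs:
  Group 1: 'd' x 10 (positions 0-9)
  Group 2: 'a' x 2 (positions 10-11)
  Group 3: 'd' x 3 (positions 12-14)
Total groups: 3

3


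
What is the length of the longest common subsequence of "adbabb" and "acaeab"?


LCS of "adbabb" and "acaeab"
DP table:
           a    c    a    e    a    b
      0    0    0    0    0    0    0
  a   0    1    1    1    1    1    1
  d   0    1    1    1    1    1    1
  b   0    1    1    1    1    1    2
  a   0    1    1    2    2    2    2
  b   0    1    1    2    2    2    3
  b   0    1    1    2    2    2    3
LCS length = dp[6][6] = 3

3


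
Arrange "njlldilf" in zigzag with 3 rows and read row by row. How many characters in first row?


Zigzag "njlldilf" into 3 rows:
Placing characters:
  'n' => row 0
  'j' => row 1
  'l' => row 2
  'l' => row 1
  'd' => row 0
  'i' => row 1
  'l' => row 2
  'f' => row 1
Rows:
  Row 0: "nd"
  Row 1: "jlif"
  Row 2: "ll"
First row length: 2

2


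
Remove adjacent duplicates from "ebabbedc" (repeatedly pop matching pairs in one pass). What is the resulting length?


Input: ebabbedc
Stack-based adjacent duplicate removal:
  Read 'e': push. Stack: e
  Read 'b': push. Stack: eb
  Read 'a': push. Stack: eba
  Read 'b': push. Stack: ebab
  Read 'b': matches stack top 'b' => pop. Stack: eba
  Read 'e': push. Stack: ebae
  Read 'd': push. Stack: ebaed
  Read 'c': push. Stack: ebaedc
Final stack: "ebaedc" (length 6)

6


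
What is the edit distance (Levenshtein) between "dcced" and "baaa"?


Computing edit distance: "dcced" -> "baaa"
DP table:
           b    a    a    a
      0    1    2    3    4
  d   1    1    2    3    4
  c   2    2    2    3    4
  c   3    3    3    3    4
  e   4    4    4    4    4
  d   5    5    5    5    5
Edit distance = dp[5][4] = 5

5


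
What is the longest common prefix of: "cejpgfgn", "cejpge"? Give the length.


Words: cejpgfgn, cejpge
  Position 0: all 'c' => match
  Position 1: all 'e' => match
  Position 2: all 'j' => match
  Position 3: all 'p' => match
  Position 4: all 'g' => match
  Position 5: ('f', 'e') => mismatch, stop
LCP = "cejpg" (length 5)

5


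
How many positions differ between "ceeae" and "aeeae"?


Comparing "ceeae" and "aeeae" position by position:
  Position 0: 'c' vs 'a' => DIFFER
  Position 1: 'e' vs 'e' => same
  Position 2: 'e' vs 'e' => same
  Position 3: 'a' vs 'a' => same
  Position 4: 'e' vs 'e' => same
Positions that differ: 1

1


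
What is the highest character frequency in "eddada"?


Input: eddada
Character counts:
  'a': 2
  'd': 3
  'e': 1
Maximum frequency: 3

3


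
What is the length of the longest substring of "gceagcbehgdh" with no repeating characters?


Input: "gceagcbehgdh"
Sliding window (track last position of each char):
  Position 0 ('g'): window [0,0] length 1 -- new best
  Position 1 ('c'): window [0,1] length 2 -- new best
  Position 2 ('e'): window [0,2] length 3 -- new best
  Position 3 ('a'): window [0,3] length 4 -- new best
  Position 4 ('g'): repeat (last at 0), move window start to 1
  Position 4 ('g'): window [1,4] length 4
  Position 5 ('c'): repeat (last at 1), move window start to 2
  Position 5 ('c'): window [2,5] length 4
  Position 6 ('b'): window [2,6] length 5 -- new best
  Position 7 ('e'): repeat (last at 2), move window start to 3
  Position 7 ('e'): window [3,7] length 5
  Position 8 ('h'): window [3,8] length 6 -- new best
  Position 9 ('g'): repeat (last at 4), move window start to 5
  Position 9 ('g'): window [5,9] length 5
  Position 10 ('d'): window [5,10] length 6
  Position 11 ('h'): repeat (last at 8), move window start to 9
  Position 11 ('h'): window [9,11] length 3
Longest substring with no repeats: "agcbeh" with length 6

6


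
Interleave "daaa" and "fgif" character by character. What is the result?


Interleaving "daaa" and "fgif":
  Position 0: 'd' from first, 'f' from second => "df"
  Position 1: 'a' from first, 'g' from second => "ag"
  Position 2: 'a' from first, 'i' from second => "ai"
  Position 3: 'a' from first, 'f' from second => "af"
Result: dfagaiaf

dfagaiaf


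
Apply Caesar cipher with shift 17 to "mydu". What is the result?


Caesar cipher: shift "mydu" by 17
  'm' (pos 12) + 17 = pos 3 = 'd'
  'y' (pos 24) + 17 = pos 15 = 'p'
  'd' (pos 3) + 17 = pos 20 = 'u'
  'u' (pos 20) + 17 = pos 11 = 'l'
Result: dpul

dpul


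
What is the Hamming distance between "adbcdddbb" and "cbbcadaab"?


Comparing "adbcdddbb" and "cbbcadaab" position by position:
  Position 0: 'a' vs 'c' => differ
  Position 1: 'd' vs 'b' => differ
  Position 2: 'b' vs 'b' => same
  Position 3: 'c' vs 'c' => same
  Position 4: 'd' vs 'a' => differ
  Position 5: 'd' vs 'd' => same
  Position 6: 'd' vs 'a' => differ
  Position 7: 'b' vs 'a' => differ
  Position 8: 'b' vs 'b' => same
Total differences (Hamming distance): 5

5


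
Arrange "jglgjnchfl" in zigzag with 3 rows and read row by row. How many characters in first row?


Zigzag "jglgjnchfl" into 3 rows:
Placing characters:
  'j' => row 0
  'g' => row 1
  'l' => row 2
  'g' => row 1
  'j' => row 0
  'n' => row 1
  'c' => row 2
  'h' => row 1
  'f' => row 0
  'l' => row 1
Rows:
  Row 0: "jjf"
  Row 1: "ggnhl"
  Row 2: "lc"
First row length: 3

3


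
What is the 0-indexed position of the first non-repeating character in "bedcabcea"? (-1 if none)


Input: bedcabcea
Character frequencies:
  'a': 2
  'b': 2
  'c': 2
  'd': 1
  'e': 2
Scanning left to right for freq == 1:
  Position 0 ('b'): freq=2, skip
  Position 1 ('e'): freq=2, skip
  Position 2 ('d'): unique! => answer = 2

2


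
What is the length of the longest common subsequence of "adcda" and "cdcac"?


LCS of "adcda" and "cdcac"
DP table:
           c    d    c    a    c
      0    0    0    0    0    0
  a   0    0    0    0    1    1
  d   0    0    1    1    1    1
  c   0    1    1    2    2    2
  d   0    1    2    2    2    2
  a   0    1    2    2    3    3
LCS length = dp[5][5] = 3

3


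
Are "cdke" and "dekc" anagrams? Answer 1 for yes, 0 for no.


Strings: "cdke", "dekc"
Sorted first:  cdek
Sorted second: cdek
Sorted forms match => anagrams

1


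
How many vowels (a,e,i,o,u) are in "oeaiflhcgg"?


Input: oeaiflhcgg
Checking each character:
  'o' at position 0: vowel (running total: 1)
  'e' at position 1: vowel (running total: 2)
  'a' at position 2: vowel (running total: 3)
  'i' at position 3: vowel (running total: 4)
  'f' at position 4: consonant
  'l' at position 5: consonant
  'h' at position 6: consonant
  'c' at position 7: consonant
  'g' at position 8: consonant
  'g' at position 9: consonant
Total vowels: 4

4


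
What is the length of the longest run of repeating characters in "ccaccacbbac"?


Input: "ccaccacbbac"
Scanning for longest run:
  Position 1 ('c'): continues run of 'c', length=2
  Position 2 ('a'): new char, reset run to 1
  Position 3 ('c'): new char, reset run to 1
  Position 4 ('c'): continues run of 'c', length=2
  Position 5 ('a'): new char, reset run to 1
  Position 6 ('c'): new char, reset run to 1
  Position 7 ('b'): new char, reset run to 1
  Position 8 ('b'): continues run of 'b', length=2
  Position 9 ('a'): new char, reset run to 1
  Position 10 ('c'): new char, reset run to 1
Longest run: 'c' with length 2

2


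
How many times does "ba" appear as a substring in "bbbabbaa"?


Searching for "ba" in "bbbabbaa"
Scanning each position:
  Position 0: "bb" => no
  Position 1: "bb" => no
  Position 2: "ba" => MATCH
  Position 3: "ab" => no
  Position 4: "bb" => no
  Position 5: "ba" => MATCH
  Position 6: "aa" => no
Total occurrences: 2

2


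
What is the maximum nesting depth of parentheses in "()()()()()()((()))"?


Input: "()()()()()()((()))"
Tracking depth:
  Position 0 '(': depth becomes 1
  Position 1 ')': depth becomes 0
  Position 2 '(': depth becomes 1
  Position 3 ')': depth becomes 0
  Position 4 '(': depth becomes 1
  Position 5 ')': depth becomes 0
  Position 6 '(': depth becomes 1
  Position 7 ')': depth becomes 0
  Position 8 '(': depth becomes 1
  Position 9 ')': depth becomes 0
  Position 10 '(': depth becomes 1
  Position 11 ')': depth becomes 0
  Position 12 '(': depth becomes 1
  Position 13 '(': depth becomes 2
  Position 14 '(': depth becomes 3
  Position 15 ')': depth becomes 2
  Position 16 ')': depth becomes 1
  Position 17 ')': depth becomes 0
Maximum depth reached: 3

3


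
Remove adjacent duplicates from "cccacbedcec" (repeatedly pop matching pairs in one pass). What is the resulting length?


Input: cccacbedcec
Stack-based adjacent duplicate removal:
  Read 'c': push. Stack: c
  Read 'c': matches stack top 'c' => pop. Stack: (empty)
  Read 'c': push. Stack: c
  Read 'a': push. Stack: ca
  Read 'c': push. Stack: cac
  Read 'b': push. Stack: cacb
  Read 'e': push. Stack: cacbe
  Read 'd': push. Stack: cacbed
  Read 'c': push. Stack: cacbedc
  Read 'e': push. Stack: cacbedce
  Read 'c': push. Stack: cacbedcec
Final stack: "cacbedcec" (length 9)

9


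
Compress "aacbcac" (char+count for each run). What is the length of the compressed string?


Input: aacbcac
Runs:
  'a' x 2 => "a2"
  'c' x 1 => "c1"
  'b' x 1 => "b1"
  'c' x 1 => "c1"
  'a' x 1 => "a1"
  'c' x 1 => "c1"
Compressed: "a2c1b1c1a1c1"
Compressed length: 12

12


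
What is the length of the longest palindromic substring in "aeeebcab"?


Input: "aeeebcab"
Checking substrings for palindromes:
  [1:4] "eee" (len 3) => palindrome
  [1:3] "ee" (len 2) => palindrome
  [2:4] "ee" (len 2) => palindrome
Longest palindromic substring: "eee" with length 3

3


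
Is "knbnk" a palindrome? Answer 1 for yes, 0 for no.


Input: knbnk
Reversed: knbnk
  Compare pos 0 ('k') with pos 4 ('k'): match
  Compare pos 1 ('n') with pos 3 ('n'): match
Result: palindrome

1


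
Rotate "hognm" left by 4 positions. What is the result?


Input: "hognm", rotate left by 4
First 4 characters: "hogn"
Remaining characters: "m"
Concatenate remaining + first: "m" + "hogn" = "mhogn"

mhogn


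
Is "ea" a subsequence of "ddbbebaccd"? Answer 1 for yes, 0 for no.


Check if "ea" is a subsequence of "ddbbebaccd"
Greedy scan:
  Position 0 ('d'): no match needed
  Position 1 ('d'): no match needed
  Position 2 ('b'): no match needed
  Position 3 ('b'): no match needed
  Position 4 ('e'): matches sub[0] = 'e'
  Position 5 ('b'): no match needed
  Position 6 ('a'): matches sub[1] = 'a'
  Position 7 ('c'): no match needed
  Position 8 ('c'): no match needed
  Position 9 ('d'): no match needed
All 2 characters matched => is a subsequence

1


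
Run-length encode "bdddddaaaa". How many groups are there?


Input: bdddddaaaa
Scanning for consecutive runs:
  Group 1: 'b' x 1 (positions 0-0)
  Group 2: 'd' x 5 (positions 1-5)
  Group 3: 'a' x 4 (positions 6-9)
Total groups: 3

3


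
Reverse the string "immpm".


Input: immpm
Reading characters right to left:
  Position 4: 'm'
  Position 3: 'p'
  Position 2: 'm'
  Position 1: 'm'
  Position 0: 'i'
Reversed: mpmmi

mpmmi


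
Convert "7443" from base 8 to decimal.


Input: "7443" in base 8
Positional expansion:
  Digit '7' (value 7) x 8^3 = 3584
  Digit '4' (value 4) x 8^2 = 256
  Digit '4' (value 4) x 8^1 = 32
  Digit '3' (value 3) x 8^0 = 3
Sum = 3875

3875


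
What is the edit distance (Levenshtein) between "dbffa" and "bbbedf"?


Computing edit distance: "dbffa" -> "bbbedf"
DP table:
           b    b    b    e    d    f
      0    1    2    3    4    5    6
  d   1    1    2    3    4    4    5
  b   2    1    1    2    3    4    5
  f   3    2    2    2    3    4    4
  f   4    3    3    3    3    4    4
  a   5    4    4    4    4    4    5
Edit distance = dp[5][6] = 5

5


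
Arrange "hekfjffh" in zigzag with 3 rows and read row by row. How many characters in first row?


Zigzag "hekfjffh" into 3 rows:
Placing characters:
  'h' => row 0
  'e' => row 1
  'k' => row 2
  'f' => row 1
  'j' => row 0
  'f' => row 1
  'f' => row 2
  'h' => row 1
Rows:
  Row 0: "hj"
  Row 1: "effh"
  Row 2: "kf"
First row length: 2

2


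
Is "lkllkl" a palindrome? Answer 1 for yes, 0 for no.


Input: lkllkl
Reversed: lkllkl
  Compare pos 0 ('l') with pos 5 ('l'): match
  Compare pos 1 ('k') with pos 4 ('k'): match
  Compare pos 2 ('l') with pos 3 ('l'): match
Result: palindrome

1


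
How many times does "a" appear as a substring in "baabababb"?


Searching for "a" in "baabababb"
Scanning each position:
  Position 0: "b" => no
  Position 1: "a" => MATCH
  Position 2: "a" => MATCH
  Position 3: "b" => no
  Position 4: "a" => MATCH
  Position 5: "b" => no
  Position 6: "a" => MATCH
  Position 7: "b" => no
  Position 8: "b" => no
Total occurrences: 4

4


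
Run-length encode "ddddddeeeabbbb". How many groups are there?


Input: ddddddeeeabbbb
Scanning for consecutive runs:
  Group 1: 'd' x 6 (positions 0-5)
  Group 2: 'e' x 3 (positions 6-8)
  Group 3: 'a' x 1 (positions 9-9)
  Group 4: 'b' x 4 (positions 10-13)
Total groups: 4

4


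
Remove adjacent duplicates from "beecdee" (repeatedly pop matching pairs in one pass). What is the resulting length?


Input: beecdee
Stack-based adjacent duplicate removal:
  Read 'b': push. Stack: b
  Read 'e': push. Stack: be
  Read 'e': matches stack top 'e' => pop. Stack: b
  Read 'c': push. Stack: bc
  Read 'd': push. Stack: bcd
  Read 'e': push. Stack: bcde
  Read 'e': matches stack top 'e' => pop. Stack: bcd
Final stack: "bcd" (length 3)

3


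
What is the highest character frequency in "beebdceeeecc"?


Input: beebdceeeecc
Character counts:
  'b': 2
  'c': 3
  'd': 1
  'e': 6
Maximum frequency: 6

6


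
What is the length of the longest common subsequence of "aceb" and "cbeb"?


LCS of "aceb" and "cbeb"
DP table:
           c    b    e    b
      0    0    0    0    0
  a   0    0    0    0    0
  c   0    1    1    1    1
  e   0    1    1    2    2
  b   0    1    2    2    3
LCS length = dp[4][4] = 3

3


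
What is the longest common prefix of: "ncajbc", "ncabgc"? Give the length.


Words: ncajbc, ncabgc
  Position 0: all 'n' => match
  Position 1: all 'c' => match
  Position 2: all 'a' => match
  Position 3: ('j', 'b') => mismatch, stop
LCP = "nca" (length 3)

3


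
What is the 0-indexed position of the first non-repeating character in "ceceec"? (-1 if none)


Input: ceceec
Character frequencies:
  'c': 3
  'e': 3
Scanning left to right for freq == 1:
  Position 0 ('c'): freq=3, skip
  Position 1 ('e'): freq=3, skip
  Position 2 ('c'): freq=3, skip
  Position 3 ('e'): freq=3, skip
  Position 4 ('e'): freq=3, skip
  Position 5 ('c'): freq=3, skip
  No unique character found => answer = -1

-1


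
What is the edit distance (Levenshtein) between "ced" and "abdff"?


Computing edit distance: "ced" -> "abdff"
DP table:
           a    b    d    f    f
      0    1    2    3    4    5
  c   1    1    2    3    4    5
  e   2    2    2    3    4    5
  d   3    3    3    2    3    4
Edit distance = dp[3][5] = 4

4


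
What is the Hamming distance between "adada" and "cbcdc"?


Comparing "adada" and "cbcdc" position by position:
  Position 0: 'a' vs 'c' => differ
  Position 1: 'd' vs 'b' => differ
  Position 2: 'a' vs 'c' => differ
  Position 3: 'd' vs 'd' => same
  Position 4: 'a' vs 'c' => differ
Total differences (Hamming distance): 4

4


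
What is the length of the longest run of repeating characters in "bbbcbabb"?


Input: "bbbcbabb"
Scanning for longest run:
  Position 1 ('b'): continues run of 'b', length=2
  Position 2 ('b'): continues run of 'b', length=3
  Position 3 ('c'): new char, reset run to 1
  Position 4 ('b'): new char, reset run to 1
  Position 5 ('a'): new char, reset run to 1
  Position 6 ('b'): new char, reset run to 1
  Position 7 ('b'): continues run of 'b', length=2
Longest run: 'b' with length 3

3


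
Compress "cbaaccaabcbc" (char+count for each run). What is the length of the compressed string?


Input: cbaaccaabcbc
Runs:
  'c' x 1 => "c1"
  'b' x 1 => "b1"
  'a' x 2 => "a2"
  'c' x 2 => "c2"
  'a' x 2 => "a2"
  'b' x 1 => "b1"
  'c' x 1 => "c1"
  'b' x 1 => "b1"
  'c' x 1 => "c1"
Compressed: "c1b1a2c2a2b1c1b1c1"
Compressed length: 18

18


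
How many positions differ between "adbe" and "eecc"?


Comparing "adbe" and "eecc" position by position:
  Position 0: 'a' vs 'e' => DIFFER
  Position 1: 'd' vs 'e' => DIFFER
  Position 2: 'b' vs 'c' => DIFFER
  Position 3: 'e' vs 'c' => DIFFER
Positions that differ: 4

4


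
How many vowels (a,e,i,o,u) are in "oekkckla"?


Input: oekkckla
Checking each character:
  'o' at position 0: vowel (running total: 1)
  'e' at position 1: vowel (running total: 2)
  'k' at position 2: consonant
  'k' at position 3: consonant
  'c' at position 4: consonant
  'k' at position 5: consonant
  'l' at position 6: consonant
  'a' at position 7: vowel (running total: 3)
Total vowels: 3

3


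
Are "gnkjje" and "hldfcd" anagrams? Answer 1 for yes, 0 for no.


Strings: "gnkjje", "hldfcd"
Sorted first:  egjjkn
Sorted second: cddfhl
Differ at position 0: 'e' vs 'c' => not anagrams

0


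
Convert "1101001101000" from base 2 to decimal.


Input: "1101001101000" in base 2
Positional expansion:
  Digit '1' (value 1) x 2^12 = 4096
  Digit '1' (value 1) x 2^11 = 2048
  Digit '0' (value 0) x 2^10 = 0
  Digit '1' (value 1) x 2^9 = 512
  Digit '0' (value 0) x 2^8 = 0
  Digit '0' (value 0) x 2^7 = 0
  Digit '1' (value 1) x 2^6 = 64
  Digit '1' (value 1) x 2^5 = 32
  Digit '0' (value 0) x 2^4 = 0
  Digit '1' (value 1) x 2^3 = 8
  Digit '0' (value 0) x 2^2 = 0
  Digit '0' (value 0) x 2^1 = 0
  Digit '0' (value 0) x 2^0 = 0
Sum = 6760

6760


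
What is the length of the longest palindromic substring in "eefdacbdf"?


Input: "eefdacbdf"
Checking substrings for palindromes:
  [0:2] "ee" (len 2) => palindrome
Longest palindromic substring: "ee" with length 2

2


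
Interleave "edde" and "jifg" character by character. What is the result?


Interleaving "edde" and "jifg":
  Position 0: 'e' from first, 'j' from second => "ej"
  Position 1: 'd' from first, 'i' from second => "di"
  Position 2: 'd' from first, 'f' from second => "df"
  Position 3: 'e' from first, 'g' from second => "eg"
Result: ejdidfeg

ejdidfeg


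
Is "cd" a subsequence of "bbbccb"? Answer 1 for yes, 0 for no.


Check if "cd" is a subsequence of "bbbccb"
Greedy scan:
  Position 0 ('b'): no match needed
  Position 1 ('b'): no match needed
  Position 2 ('b'): no match needed
  Position 3 ('c'): matches sub[0] = 'c'
  Position 4 ('c'): no match needed
  Position 5 ('b'): no match needed
Only matched 1/2 characters => not a subsequence

0


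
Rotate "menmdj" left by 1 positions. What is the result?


Input: "menmdj", rotate left by 1
First 1 characters: "m"
Remaining characters: "enmdj"
Concatenate remaining + first: "enmdj" + "m" = "enmdjm"

enmdjm


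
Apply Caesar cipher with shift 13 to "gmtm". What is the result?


Caesar cipher: shift "gmtm" by 13
  'g' (pos 6) + 13 = pos 19 = 't'
  'm' (pos 12) + 13 = pos 25 = 'z'
  't' (pos 19) + 13 = pos 6 = 'g'
  'm' (pos 12) + 13 = pos 25 = 'z'
Result: tzgz

tzgz


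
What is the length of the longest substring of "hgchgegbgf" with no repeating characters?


Input: "hgchgegbgf"
Sliding window (track last position of each char):
  Position 0 ('h'): window [0,0] length 1 -- new best
  Position 1 ('g'): window [0,1] length 2 -- new best
  Position 2 ('c'): window [0,2] length 3 -- new best
  Position 3 ('h'): repeat (last at 0), move window start to 1
  Position 3 ('h'): window [1,3] length 3
  Position 4 ('g'): repeat (last at 1), move window start to 2
  Position 4 ('g'): window [2,4] length 3
  Position 5 ('e'): window [2,5] length 4 -- new best
  Position 6 ('g'): repeat (last at 4), move window start to 5
  Position 6 ('g'): window [5,6] length 2
  Position 7 ('b'): window [5,7] length 3
  Position 8 ('g'): repeat (last at 6), move window start to 7
  Position 8 ('g'): window [7,8] length 2
  Position 9 ('f'): window [7,9] length 3
Longest substring with no repeats: "chge" with length 4

4


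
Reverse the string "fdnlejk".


Input: fdnlejk
Reading characters right to left:
  Position 6: 'k'
  Position 5: 'j'
  Position 4: 'e'
  Position 3: 'l'
  Position 2: 'n'
  Position 1: 'd'
  Position 0: 'f'
Reversed: kjelndf

kjelndf


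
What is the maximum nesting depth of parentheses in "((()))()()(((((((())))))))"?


Input: "((()))()()(((((((())))))))"
Tracking depth:
  Position 0 '(': depth becomes 1
  Position 1 '(': depth becomes 2
  Position 2 '(': depth becomes 3
  Position 3 ')': depth becomes 2
  Position 4 ')': depth becomes 1
  Position 5 ')': depth becomes 0
  Position 6 '(': depth becomes 1
  Position 7 ')': depth becomes 0
  Position 8 '(': depth becomes 1
  Position 9 ')': depth becomes 0
  Position 10 '(': depth becomes 1
  Position 11 '(': depth becomes 2
  Position 12 '(': depth becomes 3
  Position 13 '(': depth becomes 4
  Position 14 '(': depth becomes 5
  Position 15 '(': depth becomes 6
  Position 16 '(': depth becomes 7
  Position 17 '(': depth becomes 8
  Position 18 ')': depth becomes 7
  Position 19 ')': depth becomes 6
  Position 20 ')': depth becomes 5
  Position 21 ')': depth becomes 4
  Position 22 ')': depth becomes 3
  Position 23 ')': depth becomes 2
  Position 24 ')': depth becomes 1
  Position 25 ')': depth becomes 0
Maximum depth reached: 8

8


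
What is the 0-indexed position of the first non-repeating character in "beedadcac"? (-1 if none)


Input: beedadcac
Character frequencies:
  'a': 2
  'b': 1
  'c': 2
  'd': 2
  'e': 2
Scanning left to right for freq == 1:
  Position 0 ('b'): unique! => answer = 0

0


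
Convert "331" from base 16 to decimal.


Input: "331" in base 16
Positional expansion:
  Digit '3' (value 3) x 16^2 = 768
  Digit '3' (value 3) x 16^1 = 48
  Digit '1' (value 1) x 16^0 = 1
Sum = 817

817


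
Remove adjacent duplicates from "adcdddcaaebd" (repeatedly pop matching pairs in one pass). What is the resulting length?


Input: adcdddcaaebd
Stack-based adjacent duplicate removal:
  Read 'a': push. Stack: a
  Read 'd': push. Stack: ad
  Read 'c': push. Stack: adc
  Read 'd': push. Stack: adcd
  Read 'd': matches stack top 'd' => pop. Stack: adc
  Read 'd': push. Stack: adcd
  Read 'c': push. Stack: adcdc
  Read 'a': push. Stack: adcdca
  Read 'a': matches stack top 'a' => pop. Stack: adcdc
  Read 'e': push. Stack: adcdce
  Read 'b': push. Stack: adcdceb
  Read 'd': push. Stack: adcdcebd
Final stack: "adcdcebd" (length 8)

8


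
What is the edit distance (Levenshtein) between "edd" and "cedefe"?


Computing edit distance: "edd" -> "cedefe"
DP table:
           c    e    d    e    f    e
      0    1    2    3    4    5    6
  e   1    1    1    2    3    4    5
  d   2    2    2    1    2    3    4
  d   3    3    3    2    2    3    4
Edit distance = dp[3][6] = 4

4


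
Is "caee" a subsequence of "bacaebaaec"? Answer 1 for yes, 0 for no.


Check if "caee" is a subsequence of "bacaebaaec"
Greedy scan:
  Position 0 ('b'): no match needed
  Position 1 ('a'): no match needed
  Position 2 ('c'): matches sub[0] = 'c'
  Position 3 ('a'): matches sub[1] = 'a'
  Position 4 ('e'): matches sub[2] = 'e'
  Position 5 ('b'): no match needed
  Position 6 ('a'): no match needed
  Position 7 ('a'): no match needed
  Position 8 ('e'): matches sub[3] = 'e'
  Position 9 ('c'): no match needed
All 4 characters matched => is a subsequence

1


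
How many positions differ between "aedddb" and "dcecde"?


Comparing "aedddb" and "dcecde" position by position:
  Position 0: 'a' vs 'd' => DIFFER
  Position 1: 'e' vs 'c' => DIFFER
  Position 2: 'd' vs 'e' => DIFFER
  Position 3: 'd' vs 'c' => DIFFER
  Position 4: 'd' vs 'd' => same
  Position 5: 'b' vs 'e' => DIFFER
Positions that differ: 5

5


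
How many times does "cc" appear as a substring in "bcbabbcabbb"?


Searching for "cc" in "bcbabbcabbb"
Scanning each position:
  Position 0: "bc" => no
  Position 1: "cb" => no
  Position 2: "ba" => no
  Position 3: "ab" => no
  Position 4: "bb" => no
  Position 5: "bc" => no
  Position 6: "ca" => no
  Position 7: "ab" => no
  Position 8: "bb" => no
  Position 9: "bb" => no
Total occurrences: 0

0


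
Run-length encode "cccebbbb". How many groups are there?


Input: cccebbbb
Scanning for consecutive runs:
  Group 1: 'c' x 3 (positions 0-2)
  Group 2: 'e' x 1 (positions 3-3)
  Group 3: 'b' x 4 (positions 4-7)
Total groups: 3

3


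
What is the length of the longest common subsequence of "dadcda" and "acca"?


LCS of "dadcda" and "acca"
DP table:
           a    c    c    a
      0    0    0    0    0
  d   0    0    0    0    0
  a   0    1    1    1    1
  d   0    1    1    1    1
  c   0    1    2    2    2
  d   0    1    2    2    2
  a   0    1    2    2    3
LCS length = dp[6][4] = 3

3


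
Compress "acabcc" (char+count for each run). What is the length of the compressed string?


Input: acabcc
Runs:
  'a' x 1 => "a1"
  'c' x 1 => "c1"
  'a' x 1 => "a1"
  'b' x 1 => "b1"
  'c' x 2 => "c2"
Compressed: "a1c1a1b1c2"
Compressed length: 10

10


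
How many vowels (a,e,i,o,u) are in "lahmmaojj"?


Input: lahmmaojj
Checking each character:
  'l' at position 0: consonant
  'a' at position 1: vowel (running total: 1)
  'h' at position 2: consonant
  'm' at position 3: consonant
  'm' at position 4: consonant
  'a' at position 5: vowel (running total: 2)
  'o' at position 6: vowel (running total: 3)
  'j' at position 7: consonant
  'j' at position 8: consonant
Total vowels: 3

3


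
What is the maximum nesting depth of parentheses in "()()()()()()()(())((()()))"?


Input: "()()()()()()()(())((()()))"
Tracking depth:
  Position 0 '(': depth becomes 1
  Position 1 ')': depth becomes 0
  Position 2 '(': depth becomes 1
  Position 3 ')': depth becomes 0
  Position 4 '(': depth becomes 1
  Position 5 ')': depth becomes 0
  Position 6 '(': depth becomes 1
  Position 7 ')': depth becomes 0
  Position 8 '(': depth becomes 1
  Position 9 ')': depth becomes 0
  Position 10 '(': depth becomes 1
  Position 11 ')': depth becomes 0
  Position 12 '(': depth becomes 1
  Position 13 ')': depth becomes 0
  Position 14 '(': depth becomes 1
  Position 15 '(': depth becomes 2
  Position 16 ')': depth becomes 1
  Position 17 ')': depth becomes 0
  Position 18 '(': depth becomes 1
  Position 19 '(': depth becomes 2
  Position 20 '(': depth becomes 3
  Position 21 ')': depth becomes 2
  Position 22 '(': depth becomes 3
  Position 23 ')': depth becomes 2
  Position 24 ')': depth becomes 1
  Position 25 ')': depth becomes 0
Maximum depth reached: 3

3


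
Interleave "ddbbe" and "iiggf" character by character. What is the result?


Interleaving "ddbbe" and "iiggf":
  Position 0: 'd' from first, 'i' from second => "di"
  Position 1: 'd' from first, 'i' from second => "di"
  Position 2: 'b' from first, 'g' from second => "bg"
  Position 3: 'b' from first, 'g' from second => "bg"
  Position 4: 'e' from first, 'f' from second => "ef"
Result: didibgbgef

didibgbgef


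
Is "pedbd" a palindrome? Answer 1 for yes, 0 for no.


Input: pedbd
Reversed: dbdep
  Compare pos 0 ('p') with pos 4 ('d'): MISMATCH
  Compare pos 1 ('e') with pos 3 ('b'): MISMATCH
Result: not a palindrome

0


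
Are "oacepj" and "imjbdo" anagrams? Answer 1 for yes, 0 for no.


Strings: "oacepj", "imjbdo"
Sorted first:  acejop
Sorted second: bdijmo
Differ at position 0: 'a' vs 'b' => not anagrams

0


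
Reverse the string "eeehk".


Input: eeehk
Reading characters right to left:
  Position 4: 'k'
  Position 3: 'h'
  Position 2: 'e'
  Position 1: 'e'
  Position 0: 'e'
Reversed: kheee

kheee


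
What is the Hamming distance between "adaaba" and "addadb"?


Comparing "adaaba" and "addadb" position by position:
  Position 0: 'a' vs 'a' => same
  Position 1: 'd' vs 'd' => same
  Position 2: 'a' vs 'd' => differ
  Position 3: 'a' vs 'a' => same
  Position 4: 'b' vs 'd' => differ
  Position 5: 'a' vs 'b' => differ
Total differences (Hamming distance): 3

3


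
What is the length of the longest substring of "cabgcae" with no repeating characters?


Input: "cabgcae"
Sliding window (track last position of each char):
  Position 0 ('c'): window [0,0] length 1 -- new best
  Position 1 ('a'): window [0,1] length 2 -- new best
  Position 2 ('b'): window [0,2] length 3 -- new best
  Position 3 ('g'): window [0,3] length 4 -- new best
  Position 4 ('c'): repeat (last at 0), move window start to 1
  Position 4 ('c'): window [1,4] length 4
  Position 5 ('a'): repeat (last at 1), move window start to 2
  Position 5 ('a'): window [2,5] length 4
  Position 6 ('e'): window [2,6] length 5 -- new best
Longest substring with no repeats: "bgcae" with length 5

5


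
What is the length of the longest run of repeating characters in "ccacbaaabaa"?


Input: "ccacbaaabaa"
Scanning for longest run:
  Position 1 ('c'): continues run of 'c', length=2
  Position 2 ('a'): new char, reset run to 1
  Position 3 ('c'): new char, reset run to 1
  Position 4 ('b'): new char, reset run to 1
  Position 5 ('a'): new char, reset run to 1
  Position 6 ('a'): continues run of 'a', length=2
  Position 7 ('a'): continues run of 'a', length=3
  Position 8 ('b'): new char, reset run to 1
  Position 9 ('a'): new char, reset run to 1
  Position 10 ('a'): continues run of 'a', length=2
Longest run: 'a' with length 3

3


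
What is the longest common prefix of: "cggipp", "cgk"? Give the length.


Words: cggipp, cgk
  Position 0: all 'c' => match
  Position 1: all 'g' => match
  Position 2: ('g', 'k') => mismatch, stop
LCP = "cg" (length 2)

2


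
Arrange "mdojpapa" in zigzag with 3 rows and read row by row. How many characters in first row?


Zigzag "mdojpapa" into 3 rows:
Placing characters:
  'm' => row 0
  'd' => row 1
  'o' => row 2
  'j' => row 1
  'p' => row 0
  'a' => row 1
  'p' => row 2
  'a' => row 1
Rows:
  Row 0: "mp"
  Row 1: "djaa"
  Row 2: "op"
First row length: 2

2


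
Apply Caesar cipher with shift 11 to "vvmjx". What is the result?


Caesar cipher: shift "vvmjx" by 11
  'v' (pos 21) + 11 = pos 6 = 'g'
  'v' (pos 21) + 11 = pos 6 = 'g'
  'm' (pos 12) + 11 = pos 23 = 'x'
  'j' (pos 9) + 11 = pos 20 = 'u'
  'x' (pos 23) + 11 = pos 8 = 'i'
Result: ggxui

ggxui


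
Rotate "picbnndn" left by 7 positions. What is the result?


Input: "picbnndn", rotate left by 7
First 7 characters: "picbnnd"
Remaining characters: "n"
Concatenate remaining + first: "n" + "picbnnd" = "npicbnnd"

npicbnnd


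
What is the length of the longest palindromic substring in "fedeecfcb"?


Input: "fedeecfcb"
Checking substrings for palindromes:
  [1:4] "ede" (len 3) => palindrome
  [5:8] "cfc" (len 3) => palindrome
  [3:5] "ee" (len 2) => palindrome
Longest palindromic substring: "ede" with length 3

3


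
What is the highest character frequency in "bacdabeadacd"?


Input: bacdabeadacd
Character counts:
  'a': 4
  'b': 2
  'c': 2
  'd': 3
  'e': 1
Maximum frequency: 4

4


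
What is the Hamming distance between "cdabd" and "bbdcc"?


Comparing "cdabd" and "bbdcc" position by position:
  Position 0: 'c' vs 'b' => differ
  Position 1: 'd' vs 'b' => differ
  Position 2: 'a' vs 'd' => differ
  Position 3: 'b' vs 'c' => differ
  Position 4: 'd' vs 'c' => differ
Total differences (Hamming distance): 5

5


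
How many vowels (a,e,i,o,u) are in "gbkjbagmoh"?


Input: gbkjbagmoh
Checking each character:
  'g' at position 0: consonant
  'b' at position 1: consonant
  'k' at position 2: consonant
  'j' at position 3: consonant
  'b' at position 4: consonant
  'a' at position 5: vowel (running total: 1)
  'g' at position 6: consonant
  'm' at position 7: consonant
  'o' at position 8: vowel (running total: 2)
  'h' at position 9: consonant
Total vowels: 2

2


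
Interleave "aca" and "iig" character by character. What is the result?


Interleaving "aca" and "iig":
  Position 0: 'a' from first, 'i' from second => "ai"
  Position 1: 'c' from first, 'i' from second => "ci"
  Position 2: 'a' from first, 'g' from second => "ag"
Result: aiciag

aiciag


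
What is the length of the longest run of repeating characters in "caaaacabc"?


Input: "caaaacabc"
Scanning for longest run:
  Position 1 ('a'): new char, reset run to 1
  Position 2 ('a'): continues run of 'a', length=2
  Position 3 ('a'): continues run of 'a', length=3
  Position 4 ('a'): continues run of 'a', length=4
  Position 5 ('c'): new char, reset run to 1
  Position 6 ('a'): new char, reset run to 1
  Position 7 ('b'): new char, reset run to 1
  Position 8 ('c'): new char, reset run to 1
Longest run: 'a' with length 4

4


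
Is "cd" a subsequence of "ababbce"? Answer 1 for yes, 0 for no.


Check if "cd" is a subsequence of "ababbce"
Greedy scan:
  Position 0 ('a'): no match needed
  Position 1 ('b'): no match needed
  Position 2 ('a'): no match needed
  Position 3 ('b'): no match needed
  Position 4 ('b'): no match needed
  Position 5 ('c'): matches sub[0] = 'c'
  Position 6 ('e'): no match needed
Only matched 1/2 characters => not a subsequence

0


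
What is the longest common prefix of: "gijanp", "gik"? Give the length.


Words: gijanp, gik
  Position 0: all 'g' => match
  Position 1: all 'i' => match
  Position 2: ('j', 'k') => mismatch, stop
LCP = "gi" (length 2)

2


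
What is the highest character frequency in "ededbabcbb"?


Input: ededbabcbb
Character counts:
  'a': 1
  'b': 4
  'c': 1
  'd': 2
  'e': 2
Maximum frequency: 4

4


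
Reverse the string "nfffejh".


Input: nfffejh
Reading characters right to left:
  Position 6: 'h'
  Position 5: 'j'
  Position 4: 'e'
  Position 3: 'f'
  Position 2: 'f'
  Position 1: 'f'
  Position 0: 'n'
Reversed: hjefffn

hjefffn


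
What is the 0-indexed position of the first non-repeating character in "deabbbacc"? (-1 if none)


Input: deabbbacc
Character frequencies:
  'a': 2
  'b': 3
  'c': 2
  'd': 1
  'e': 1
Scanning left to right for freq == 1:
  Position 0 ('d'): unique! => answer = 0

0


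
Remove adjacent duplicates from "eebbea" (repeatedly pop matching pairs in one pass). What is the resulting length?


Input: eebbea
Stack-based adjacent duplicate removal:
  Read 'e': push. Stack: e
  Read 'e': matches stack top 'e' => pop. Stack: (empty)
  Read 'b': push. Stack: b
  Read 'b': matches stack top 'b' => pop. Stack: (empty)
  Read 'e': push. Stack: e
  Read 'a': push. Stack: ea
Final stack: "ea" (length 2)

2


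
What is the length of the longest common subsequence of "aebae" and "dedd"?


LCS of "aebae" and "dedd"
DP table:
           d    e    d    d
      0    0    0    0    0
  a   0    0    0    0    0
  e   0    0    1    1    1
  b   0    0    1    1    1
  a   0    0    1    1    1
  e   0    0    1    1    1
LCS length = dp[5][4] = 1

1


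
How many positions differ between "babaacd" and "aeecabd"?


Comparing "babaacd" and "aeecabd" position by position:
  Position 0: 'b' vs 'a' => DIFFER
  Position 1: 'a' vs 'e' => DIFFER
  Position 2: 'b' vs 'e' => DIFFER
  Position 3: 'a' vs 'c' => DIFFER
  Position 4: 'a' vs 'a' => same
  Position 5: 'c' vs 'b' => DIFFER
  Position 6: 'd' vs 'd' => same
Positions that differ: 5

5
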